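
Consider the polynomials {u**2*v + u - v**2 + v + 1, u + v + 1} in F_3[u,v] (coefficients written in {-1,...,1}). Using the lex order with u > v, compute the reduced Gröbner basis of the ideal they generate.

f_1 = u**2*v + u - v**2 + v + 1, LT = u**2*v.
f_2 = u + v + 1, LT = u.

S(f_1,f_2): lcm = u**2*v. S = -u*v**2 - u*v + u - v**2 + v + 1.
  reduce S modulo (f_1, f_2):
  remainder v**3 + v**2 + v ≠ 0; add g_3 = v**3 + v**2 + v to the basis.

The other S-polynomials (S(f_1,g_3), S(f_2,g_3)) all reduce to 0 modulo the current basis, so we have a Gröbner basis.
Inter-reduce: drop elements whose leading term is divisible by another's, tail-reduce, and make monic.

G = {u + v + 1, v**3 + v**2 + v}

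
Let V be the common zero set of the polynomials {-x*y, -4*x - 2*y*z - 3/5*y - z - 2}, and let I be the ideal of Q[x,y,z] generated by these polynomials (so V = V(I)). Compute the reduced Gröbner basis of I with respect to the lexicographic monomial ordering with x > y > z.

G = {x + 1/2*y*z + 3/20*y + 1/4*z + 1/2, y**2*z + 3/10*y**2 + 1/2*y*z + y}

f_1 = -x*y, LT = x*y.
f_2 = -4*x - 2*y*z - 3/5*y - z - 2, LT = x.

S(f_1,f_2): lcm = x*y. S = -1/2*y**2*z - 3/20*y**2 - 1/4*y*z - 1/2*y.
  reduce S modulo (f_1, f_2):
  remainder -1/2*y**2*z - 3/20*y**2 - 1/4*y*z - 1/2*y ≠ 0; add g_3 = -1/2*y**2*z - 3/20*y**2 - 1/4*y*z - 1/2*y to the basis.

The other S-polynomials (S(f_1,g_3), S(f_2,g_3)) all reduce to 0 modulo the current basis, so we have a Gröbner basis.
Inter-reduce: drop elements whose leading term is divisible by another's, tail-reduce, and make monic.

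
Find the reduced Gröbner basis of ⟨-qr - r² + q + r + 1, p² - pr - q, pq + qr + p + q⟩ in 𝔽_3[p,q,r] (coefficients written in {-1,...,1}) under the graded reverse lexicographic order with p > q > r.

G = {q³ + r² - r - 1, pr² + q² - p + q, r³ - q² + pr + p - q + r - 1, p² - pr - q, pq - r² + p - q + r + 1, qr + r² - q - r - 1}

f_1 = -qr - r² + q + r + 1, LT = qr.
f_2 = p² - pr - q, LT = p².
f_3 = pq + qr + p + q, LT = pq.

S(f_1,f_3): lcm = pqr. S = pr² - qr² - pq + pr - qr - p.
  leading term pr²: no divisor's leading term divides it; move pr² to the remainder.
  leading term qr²: subtract (r)·f_1 from -qr² - pq + pr - qr - p → r³ - pq + pr + qr - r² - p - r
  leading term r³: no divisor's leading term divides it; move r³ to the remainder.
  leading term pq: subtract (-1)·f_3 from -pq + pr + qr - r² - p - r → pr - qr - r² + q - r
  leading term pr: no divisor's leading term divides it; move pr to the remainder.
  leading term qr: subtract (1)·f_1 from -qr - r² + q - r → r - 1
  leading term r: no divisor's leading term divides it; move r to the remainder.
  leading term 1: no divisor's leading term divides it; move -1 to the remainder.
  remainder pr² + r³ + pr + r - 1 ≠ 0; add g_4 = pr² + r³ + pr + r - 1 to the basis.

S(f_2,f_3): lcm = p²q. S = pqr - p² - pq - q².
  leading term pqr: subtract (-p)·f_1 from pqr - p² - pq - q² → -pr² - p² - q² + pr + p
  leading term pr²: subtract (-1)·g_4 from -pr² - p² - q² + pr + p → r³ - p² - q² - pr + p + r - 1
  leading term r³: no divisor's leading term divides it; move r³ to the remainder.
  leading term p²: subtract (-1)·f_2 from -p² - q² - pr + p + r - 1 → -q² + pr + p - q + r - 1
  leading term q²: no divisor's leading term divides it; move -q² to the remainder.
  leading term pr: no divisor's leading term divides it; move pr to the remainder.
  leading term p: no divisor's leading term divides it; move p to the remainder.
  leading term q: no divisor's leading term divides it; move -q to the remainder.
  leading term r: no divisor's leading term divides it; move r to the remainder.
  leading term 1: no divisor's leading term divides it; move -1 to the remainder.
  remainder r³ - q² + pr + p - q + r - 1 ≠ 0; add g_5 = r³ - q² + pr + p - q + r - 1 to the basis.

S(f_1,g_5): lcm = qr³. S = r⁴ + q³ - pqr - qr² - r³ - pq + q² - qr - r² + q.
  leading term r⁴: subtract (r)·g_5 from r⁴ + q³ - pqr - qr² - r³ - pq + q² - qr - r² + q → q³ - pqr + q²r - pr² - qr² - r³ - pq + q² - pr + r² + q + r
  leading term q³: no divisor's leading term divides it; move q³ to the remainder.
  leading term pqr: subtract (p)·f_1 from -pqr + q²r - pr² - qr² - r³ - pq + q² - pr + r² + q + r → q²r - qr² - r³ + pq + q² + pr + r² - p + q + r
  leading term q²r: subtract (-q)·f_1 from q²r - qr² - r³ + pq + q² + pr + r² - p + q + r → qr² - r³ + pq - q² + pr + qr + r² - p - q + r
  leading term qr²: subtract (-r)·f_1 from qr² - r³ + pq - q² + pr + qr + r² - p - q + r → r³ + pq - q² + pr - qr - r² - p - q - r
  leading term r³: subtract (1)·g_5 from r³ + pq - q² + pr - qr - r² - p - q - r → pq - qr - r² + p + r + 1
  leading term pq: subtract (1)·f_3 from pq - qr - r² + p + r + 1 → qr - r² - q + r + 1
  leading term qr: subtract (-1)·f_1 from qr - r² - q + r + 1 → r² - r - 1
  leading term r²: no divisor's leading term divides it; move r² to the remainder.
  leading term r: no divisor's leading term divides it; move -r to the remainder.
  leading term 1: no divisor's leading term divides it; move -1 to the remainder.
  remainder q³ + r² - r - 1 ≠ 0; add g_6 = q³ + r² - r - 1 to the basis.

The other S-polynomials (S(f_1,f_2), S(f_1,g_4), S(f_2,g_4), S(f_3,g_4), S(f_2,g_5), S(f_3,g_5), S(g_4,g_5), S(f_1,g_6), S(f_2,g_6), S(f_3,g_6), S(g_4,g_6), S(g_5,g_6)) all reduce to 0 modulo the current basis, so we have a Gröbner basis.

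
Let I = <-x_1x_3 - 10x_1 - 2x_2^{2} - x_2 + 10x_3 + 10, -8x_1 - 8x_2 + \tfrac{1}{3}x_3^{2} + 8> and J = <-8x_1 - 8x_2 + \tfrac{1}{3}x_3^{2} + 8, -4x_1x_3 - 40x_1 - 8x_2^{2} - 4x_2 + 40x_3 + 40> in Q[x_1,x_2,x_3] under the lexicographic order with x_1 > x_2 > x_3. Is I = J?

Yes, the ideals are equal.

Since reduced Gröbner bases are canonical representatives of ideals under a given ordering, it suffices to compute and compare them.
Buchberger on the first generating set:
f_1 = -x_1x_3 - 10x_1 - 2x_2^{2} - x_2 + 10x_3 + 10, LT = x_1x_3.
f_2 = -8x_1 - 8x_2 + \tfrac{1}{3}x_3^{2} + 8, LT = x_1.

S(f_1,f_2): lcm = x_1x_3. S = 10x_1 + 2x_2^{2} - x_2x_3 + x_2 + \tfrac{1}{24}x_3^{3} - 9x_3 - 10.
  leading term x_1: subtract (-\tfrac{5}{4})·f_2 from 10x_1 + 2x_2^{2} - x_2x_3 + x_2 + \tfrac{1}{24}x_3^{3} - 9x_3 - 10 → 2x_2^{2} - x_2x_3 - 9x_2 + \tfrac{1}{24}x_3^{3} + \tfrac{5}{12}x_3^{2} - 9x_3
  leading term x_2^{2}: no divisor's leading term divides it; move 2x_2^{2} to the remainder.
  leading term x_2x_3: no divisor's leading term divides it; move -x_2x_3 to the remainder.
  leading term x_2: no divisor's leading term divides it; move -9x_2 to the remainder.
  leading term x_3^{3}: no divisor's leading term divides it; move \tfrac{1}{24}x_3^{3} to the remainder.
  leading term x_3^{2}: no divisor's leading term divides it; move \tfrac{5}{12}x_3^{2} to the remainder.
  leading term x_3: no divisor's leading term divides it; move -9x_3 to the remainder.
  remainder 2x_2^{2} - x_2x_3 - 9x_2 + \tfrac{1}{24}x_3^{3} + \tfrac{5}{12}x_3^{2} - 9x_3 ≠ 0; add g_3 = 2x_2^{2} - x_2x_3 - 9x_2 + \tfrac{1}{24}x_3^{3} + \tfrac{5}{12}x_3^{2} - 9x_3 to the basis.

The other S-polynomials (S(f_1,g_3), S(f_2,g_3)) all reduce to 0 modulo the current basis, so we have a Gröbner basis.
Inter-reduce: drop elements whose leading term is divisible by another's, tail-reduce, and make monic.
Reduced Gröbner basis: {x_1 + x_2 - \tfrac{1}{24}x_3^{2} - 1, x_2^{2} - \tfrac{1}{2}x_2x_3 - \tfrac{9}{2}x_2 + \tfrac{1}{48}x_3^{3} + \tfrac{5}{24}x_3^{2} - \tfrac{9}{2}x_3}.

Buchberger on the second generating set:
h_1 = -8x_1 - 8x_2 + \tfrac{1}{3}x_3^{2} + 8, LT = x_1.
h_2 = -4x_1x_3 - 40x_1 - 8x_2^{2} - 4x_2 + 40x_3 + 40, LT = x_1x_3.

S(h_1,h_2): lcm = x_1x_3. S = -10x_1 - 2x_2^{2} + x_2x_3 - x_2 - \tfrac{1}{24}x_3^{3} + 9x_3 + 10.
  leading term x_1: subtract (\tfrac{5}{4})·h_1 from -10x_1 - 2x_2^{2} + x_2x_3 - x_2 - \tfrac{1}{24}x_3^{3} + 9x_3 + 10 → -2x_2^{2} + x_2x_3 + 9x_2 - \tfrac{1}{24}x_3^{3} - \tfrac{5}{12}x_3^{2} + 9x_3
  leading term x_2^{2}: no divisor's leading term divides it; move -2x_2^{2} to the remainder.
  leading term x_2x_3: no divisor's leading term divides it; move x_2x_3 to the remainder.
  leading term x_2: no divisor's leading term divides it; move 9x_2 to the remainder.
  leading term x_3^{3}: no divisor's leading term divides it; move -\tfrac{1}{24}x_3^{3} to the remainder.
  leading term x_3^{2}: no divisor's leading term divides it; move -\tfrac{5}{12}x_3^{2} to the remainder.
  leading term x_3: no divisor's leading term divides it; move 9x_3 to the remainder.
  remainder -2x_2^{2} + x_2x_3 + 9x_2 - \tfrac{1}{24}x_3^{3} - \tfrac{5}{12}x_3^{2} + 9x_3 ≠ 0; add k_3 = -2x_2^{2} + x_2x_3 + 9x_2 - \tfrac{1}{24}x_3^{3} - \tfrac{5}{12}x_3^{2} + 9x_3 to the basis.

The other S-polynomials (S(h_1,k_3), S(h_2,k_3)) all reduce to 0 modulo the current basis, so we have a Gröbner basis.
Inter-reduce: drop elements whose leading term is divisible by another's, tail-reduce, and make monic.
Reduced Gröbner basis: {x_1 + x_2 - \tfrac{1}{24}x_3^{2} - 1, x_2^{2} - \tfrac{1}{2}x_2x_3 - \tfrac{9}{2}x_2 + \tfrac{1}{48}x_3^{3} + \tfrac{5}{24}x_3^{2} - \tfrac{9}{2}x_3}.

The two bases agree; hence the ideals are identical.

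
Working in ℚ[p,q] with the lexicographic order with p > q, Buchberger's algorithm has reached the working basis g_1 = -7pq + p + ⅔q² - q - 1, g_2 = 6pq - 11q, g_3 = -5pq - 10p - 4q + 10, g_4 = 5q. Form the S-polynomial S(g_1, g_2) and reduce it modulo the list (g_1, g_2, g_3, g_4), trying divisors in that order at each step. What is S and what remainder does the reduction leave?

lcm(LM(g_1), LM(g_2)) = pq.
S = (lcm/LT(g_1))·g_1 − (lcm/LT(g_2))·g_2 = -1/7p - 2/21q² + 83/42q + 1/7.
Reduce S modulo (g_1, g_2, g_3, g_4) in that order:
  leading term p: no divisor's leading term divides it; move -1/7p to the remainder.
  leading term q²: subtract (-2/105q)·g_4 from -2/21q² + 83/42q + 1/7 → 83/42q + 1/7
  leading term q: subtract (83/210)·g_4 from 83/42q + 1/7 → 1/7
  leading term 1: no divisor's leading term divides it; move 1/7 to the remainder.
The remainder -1/7p + 1/7 is nonzero, so it would be added as the next basis element.

S(g_1, g_2) = -1/7p - 2/21q² + 83/42q + 1/7; remainder on division = -1/7p + 1/7.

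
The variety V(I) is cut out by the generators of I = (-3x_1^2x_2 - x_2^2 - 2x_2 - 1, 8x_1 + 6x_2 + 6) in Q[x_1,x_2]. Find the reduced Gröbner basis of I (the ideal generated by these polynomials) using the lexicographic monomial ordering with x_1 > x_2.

The reduced Gröbner basis is the canonical form of the ideal for this ordering.

f_1 = -3x_1^2x_2 - x_2^2 - 2x_2 - 1, LT = x_1^2x_2.
f_2 = 8x_1 + 6x_2 + 6, LT = x_1.

S(f_1,f_2): lcm = x_1^2x_2. S = -3/4x_1x_2^2 - 3/4x_1x_2 + 1/3x_2^2 + 2/3x_2 + 1/3.
  reduce S modulo (f_1, f_2):
  remainder 9/16x_2^3 + 35/24x_2^2 + 59/48x_2 + 1/3 ≠ 0; add g_3 = 9/16x_2^3 + 35/24x_2^2 + 59/48x_2 + 1/3 to the basis.

The other S-polynomials (S(f_1,g_3), S(f_2,g_3)) all reduce to 0 modulo the current basis, so we have a Gröbner basis.
Inter-reduce: drop elements whose leading term is divisible by another's, tail-reduce, and make monic.

G = {x_1 + 3/4x_2 + 3/4, x_2^3 + 70/27x_2^2 + 59/27x_2 + 16/27}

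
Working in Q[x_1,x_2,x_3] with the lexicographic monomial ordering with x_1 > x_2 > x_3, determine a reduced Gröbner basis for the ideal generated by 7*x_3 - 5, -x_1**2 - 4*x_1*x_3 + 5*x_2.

This is the nonlinear analogue of row-reducing a linear system.

f_1 = 7*x_3 - 5, LT = x_3.
f_2 = -x_1**2 - 4*x_1*x_3 + 5*x_2, LT = x_1**2.

The S-polynomials (S(f_1,f_2)) all reduce to 0 modulo the current basis, so we have a Gröbner basis.

G = {x_1**2 + 20/7*x_1 - 5*x_2, x_3 - 5/7}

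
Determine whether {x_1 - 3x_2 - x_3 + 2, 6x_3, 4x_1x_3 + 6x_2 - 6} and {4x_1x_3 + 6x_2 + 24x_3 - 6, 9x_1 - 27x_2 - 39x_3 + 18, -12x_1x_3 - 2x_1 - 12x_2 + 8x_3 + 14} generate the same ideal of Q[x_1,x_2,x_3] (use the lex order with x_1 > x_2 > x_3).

Two ideals are equal iff their reduced Gröbner bases coincide (the reduced basis is unique for a fixed ordering).
Buchberger on the first generating set:
f_1 = x_1 - 3x_2 - x_3 + 2, LT = x_1.
f_2 = 6x_3, LT = x_3.
f_3 = 4x_1x_3 + 6x_2 - 6, LT = x_1x_3.

S(f_1,f_3): lcm = x_1x_3. S = -3x_2x_3 - 3/2x_2 - x_3^2 + 2x_3 + 3/2.
  leading term x_2x_3: subtract (-1/2x_2)·f_2 from -3x_2x_3 - 3/2x_2 - x_3^2 + 2x_3 + 3/2 → -3/2x_2 - x_3^2 + 2x_3 + 3/2
  leading term x_2: no divisor's leading term divides it; move -3/2x_2 to the remainder.
  leading term x_3^2: subtract (-1/6x_3)·f_2 from -x_3^2 + 2x_3 + 3/2 → 2x_3 + 3/2
  leading term x_3: subtract (1/3)·f_2 from 2x_3 + 3/2 → 3/2
  leading term 1: no divisor's leading term divides it; move 3/2 to the remainder.
  remainder -3/2x_2 + 3/2 ≠ 0; add g_4 = -3/2x_2 + 3/2 to the basis.

The other S-polynomials (S(f_1,f_2), S(f_2,f_3), S(f_1,g_4), S(f_2,g_4), S(f_3,g_4)) all reduce to 0 modulo the current basis, so we have a Gröbner basis.
Inter-reduce: drop elements whose leading term is divisible by another's, tail-reduce, and make monic.
Reduced Gröbner basis: {x_1 - 1, x_2 - 1, x_3}.

Buchberger on the second generating set:
h_1 = 4x_1x_3 + 6x_2 + 24x_3 - 6, LT = x_1x_3.
h_2 = 9x_1 - 27x_2 - 39x_3 + 18, LT = x_1.
h_3 = -12x_1x_3 - 2x_1 - 12x_2 + 8x_3 + 14, LT = x_1x_3.

S(h_1,h_2): lcm = x_1x_3. S = 3x_2x_3 + 3/2x_2 + 13/3x_3^2 + 4x_3 - 3/2.
  leading term x_2x_3: no divisor's leading term divides it; move 3x_2x_3 to the remainder.
  leading term x_2: no divisor's leading term divides it; move 3/2x_2 to the remainder.
  leading term x_3^2: no divisor's leading term divides it; move 13/3x_3^2 to the remainder.
  leading term x_3: no divisor's leading term divides it; move 4x_3 to the remainder.
  leading term 1: no divisor's leading term divides it; move -3/2 to the remainder.
  remainder 3x_2x_3 + 3/2x_2 + 13/3x_3^2 + 4x_3 - 3/2 ≠ 0; add k_4 = 3x_2x_3 + 3/2x_2 + 13/3x_3^2 + 4x_3 - 3/2 to the basis.

S(h_1,h_3): lcm = x_1x_3. S = -1/6x_1 + 1/2x_2 + 20/3x_3 - 1/3.
  leading term x_1: subtract (-1/54)·h_2 from -1/6x_1 + 1/2x_2 + 20/3x_3 - 1/3 → 107/18x_3
  leading term x_3: no divisor's leading term divides it; move 107/18x_3 to the remainder.
  remainder 107/18x_3 ≠ 0; add k_5 = 107/18x_3 to the basis.

S(h_3,k_4): lcm = x_1x_2x_3. S = -1/3x_1x_2 - 13/9x_1x_3^2 - 4/3x_1x_3 + 1/2x_1 + x_2^2 - 2/3x_2x_3 - 7/6x_2.
  leading term x_1x_2: subtract (-1/27x_2)·h_2 from -1/3x_1x_2 - 13/9x_1x_3^2 - 4/3x_1x_3 + 1/2x_1 + x_2^2 - 2/3x_2x_3 - 7/6x_2 → -13/9x_1x_3^2 - 4/3x_1x_3 + 1/2x_1 - 19/9x_2x_3 - 1/2x_2
  leading term x_1x_3^2: subtract (-13/36x_3)·h_1 from -13/9x_1x_3^2 - 4/3x_1x_3 + 1/2x_1 - 19/9x_2x_3 - 1/2x_2 → -4/3x_1x_3 + 1/2x_1 + 1/18x_2x_3 - 1/2x_2 + 26/3x_3^2 - 13/6x_3
  leading term x_1x_3: subtract (-1/3)·h_1 from -4/3x_1x_3 + 1/2x_1 + 1/18x_2x_3 - 1/2x_2 + 26/3x_3^2 - 13/6x_3 → 1/2x_1 + 1/18x_2x_3 + 3/2x_2 + 26/3x_3^2 + 35/6x_3 - 2
  leading term x_1: subtract (1/18)·h_2 from 1/2x_1 + 1/18x_2x_3 + 3/2x_2 + 26/3x_3^2 + 35/6x_3 - 2 → 1/18x_2x_3 + 3x_2 + 26/3x_3^2 + 8x_3 - 3
  leading term x_2x_3: subtract (1/54)·k_4 from 1/18x_2x_3 + 3x_2 + 26/3x_3^2 + 8x_3 - 3 → 107/36x_2 + 1391/162x_3^2 + 214/27x_3 - 107/36
  leading term x_2: no divisor's leading term divides it; move 107/36x_2 to the remainder.
  leading term x_3^2: subtract (13/9x_3)·k_5 from 1391/162x_3^2 + 214/27x_3 - 107/36 → 214/27x_3 - 107/36
  leading term x_3: subtract (4/3)·k_5 from 214/27x_3 - 107/36 → -107/36
  leading term 1: no divisor's leading term divides it; move -107/36 to the remainder.
  remainder 107/36x_2 - 107/36 ≠ 0; add k_6 = 107/36x_2 - 107/36 to the basis.

The other S-polynomials (S(h_2,h_3), S(h_1,k_4), S(h_2,k_4), S(h_1,k_5), S(h_2,k_5), S(h_3,k_5), S(k_4,k_5), S(h_1,k_6), S(h_2,k_6), S(h_3,k_6), S(k_4,k_6), S(k_5,k_6)) all reduce to 0 modulo the current basis, so we have a Gröbner basis.
Inter-reduce: drop elements whose leading term is divisible by another's, tail-reduce, and make monic.
Reduced Gröbner basis: {x_1 - 1, x_2 - 1, x_3}.

These coincide, so the ideals are equal.

Yes, the ideals are equal.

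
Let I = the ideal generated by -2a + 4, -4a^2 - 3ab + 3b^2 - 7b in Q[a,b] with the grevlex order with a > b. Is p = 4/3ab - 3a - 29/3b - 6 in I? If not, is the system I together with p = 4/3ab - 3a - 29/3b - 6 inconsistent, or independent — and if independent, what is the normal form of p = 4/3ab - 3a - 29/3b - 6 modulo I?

First compute the reduced Gröbner basis of I by Buchberger's algorithm.
f_1 = -2a + 4, LT = a.
f_2 = -4a^2 - 3ab + 3b^2 - 7b, LT = a^2.

S(f_1,f_2): lcm = a^2. S = -3/4ab + 3/4b^2 - 2a - 7/4b.
  reduce S modulo (f_1, f_2):
  remainder 3/4b^2 - 13/4b - 4 ≠ 0; add h_3 = 3/4b^2 - 13/4b - 4 to the basis.

The other S-polynomials (S(f_1,h_3), S(f_2,h_3)) all reduce to 0 modulo the current basis, so we have a Gröbner basis.
Inter-reduce: drop elements whose leading term is divisible by another's, tail-reduce, and make monic.
Reduced Gröbner basis: {b^2 - 13/3b - 16/3, a - 2}.
Label its elements g_1 = b^2 - 13/3b - 16/3, g_2 = a - 2.

Reduce p = 4/3ab - 3a - 29/3b - 6 modulo G:
  leading term ab: subtract (4/3b)·g_2 from 4/3ab - 3a - 29/3b - 6 → -3a - 7b - 6
  leading term a: subtract (-3)·g_2 from -3a - 7b - 6 → -7b - 12
  leading term b: no divisor's leading term divides it; move -7b to the remainder.
  leading term 1: no divisor's leading term divides it; move -12 to the remainder.
  normal form = -7b - 12.
The normal form is nonzero, so p ∉ I. Since p minus its normal form lies in I, I + (p) = I + (r) where r = -7b - 12; decide whether this ideal is the whole ring.
Run Buchberger on G together with r (pairs among the g_i already reduce to 0 since G is a Gröbner basis):
g_1 = b^2 - 13/3b - 16/3, LT = b^2.
g_2 = a - 2, LT = a.
r = -7b - 12, LT = b.

S(g_1,r): lcm = b^2. S = -127/21b - 16/3.
  reduce S modulo (g_1, g_2, r):
  remainder 740/147 ≠ 0; add m_4 = 740/147 to the basis.

The other S-polynomials (S(g_1,g_2), S(g_2,r), S(g_1,m_4), S(g_2,m_4), S(r,m_4)) all reduce to 0 modulo the current basis, so we have a Gröbner basis.
Inter-reduce: drop elements whose leading term is divisible by another's, tail-reduce, and make monic.
Reduced Gröbner basis: {1}.
The reduced Gröbner basis of I + (p) is {1}: the ideal is the whole ring, so the enlarged system has no common solution — adjoining p is inconsistent.

The remainder on division by a Gröbner basis is unique — it is the normal form.

Adjoining 4/3ab - 3a - 29/3b - 6 makes the ideal the whole ring: the system is inconsistent.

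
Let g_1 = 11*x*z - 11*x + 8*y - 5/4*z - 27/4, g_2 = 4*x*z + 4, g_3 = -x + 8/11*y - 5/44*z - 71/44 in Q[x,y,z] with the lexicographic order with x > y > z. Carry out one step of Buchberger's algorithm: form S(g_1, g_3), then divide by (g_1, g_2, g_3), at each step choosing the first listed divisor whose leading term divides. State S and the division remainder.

S(g_1, g_3) = -x + 8/11*y*z + 8/11*y - 5/44*z**2 - 19/11*z - 27/44; remainder on division = 8/11*y*z - 5/44*z**2 - 71/44*z + 1.

lcm(LM(g_1), LM(g_3)) = x*z.
S = (lcm/LT(g_1))·g_1 − (lcm/LT(g_3))·g_3 = -x + 8/11*y*z + 8/11*y - 5/44*z**2 - 19/11*z - 27/44.
Reduce S modulo (g_1, g_2, g_3) in that order:
  leading term x: subtract (1)·g_3 from -x + 8/11*y*z + 8/11*y - 5/44*z**2 - 19/11*z - 27/44 → 8/11*y*z - 5/44*z**2 - 71/44*z + 1
  leading term y*z: no divisor's leading term divides it; move 8/11*y*z to the remainder.
  leading term z**2: no divisor's leading term divides it; move -5/44*z**2 to the remainder.
  leading term z: no divisor's leading term divides it; move -71/44*z to the remainder.
  leading term 1: no divisor's leading term divides it; move 1 to the remainder.
The remainder 8/11*y*z - 5/44*z**2 - 71/44*z + 1 is nonzero, so it would be added as the next basis element.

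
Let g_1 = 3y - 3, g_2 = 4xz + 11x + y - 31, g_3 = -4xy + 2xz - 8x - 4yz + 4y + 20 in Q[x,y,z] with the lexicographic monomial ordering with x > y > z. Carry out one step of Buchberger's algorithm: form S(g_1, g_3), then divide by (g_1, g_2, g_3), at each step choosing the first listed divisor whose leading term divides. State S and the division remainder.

S(g_1, g_3) = 1/2xz - 3x - yz + y + 5; remainder on division = -35/8x - z + 39/4.

lcm(LM(g_1), LM(g_3)) = xy.
S = (lcm/LT(g_1))·g_1 − (lcm/LT(g_3))·g_3 = 1/2xz - 3x - yz + y + 5.
Reduce S modulo (g_1, g_2, g_3) in that order:
  leading term xz: subtract (1/8)·g_2 from 1/2xz - 3x - yz + y + 5 → -35/8x - yz + 7/8y + 71/8
  leading term x: no divisor's leading term divides it; move -35/8x to the remainder.
  leading term yz: subtract (-1/3z)·g_1 from -yz + 7/8y + 71/8 → 7/8y - z + 71/8
  leading term y: subtract (7/24)·g_1 from 7/8y - z + 71/8 → -z + 39/4
  leading term z: no divisor's leading term divides it; move -z to the remainder.
  leading term 1: no divisor's leading term divides it; move 39/4 to the remainder.
The remainder -35/8x - z + 39/4 is nonzero, so it would be added as the next basis element.
An S-polynomial is built so that the two leading terms cancel; whether anything survives reduction is exactly the Gröbner-basis criterion.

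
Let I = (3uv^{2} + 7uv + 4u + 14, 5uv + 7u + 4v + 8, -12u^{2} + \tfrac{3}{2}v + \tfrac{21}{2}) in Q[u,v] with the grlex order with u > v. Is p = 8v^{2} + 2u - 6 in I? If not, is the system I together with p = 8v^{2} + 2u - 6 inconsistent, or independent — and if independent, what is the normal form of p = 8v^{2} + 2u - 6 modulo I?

8v^{2} + 2u - 6 lies in I (it reduces to 0).

First compute the reduced Gröbner basis of I by Buchberger's algorithm.
f_1 = 3uv^{2} + 7uv + 4u + 14, LT = uv^{2}.
f_2 = 5uv + 7u + 4v + 8, LT = uv.
f_3 = -12u^{2} + \tfrac{3}{2}v + \tfrac{21}{2}, LT = u^{2}.

S(f_1,f_2): lcm = uv^{2}. S = \tfrac{14}{15}uv - \tfrac{4}{5}v^{2} + \tfrac{4}{3}u - \tfrac{8}{5}v + \tfrac{14}{3}.
  leading term uv: subtract (\tfrac{14}{75})·f_2 from \tfrac{14}{15}uv - \tfrac{4}{5}v^{2} + \tfrac{4}{3}u - \tfrac{8}{5}v + \tfrac{14}{3} → -\tfrac{4}{5}v^{2} + \tfrac{2}{75}u - \tfrac{176}{75}v + \tfrac{238}{75}
  leading term v^{2}: no divisor's leading term divides it; move -\tfrac{4}{5}v^{2} to the remainder.
  leading term u: no divisor's leading term divides it; move \tfrac{2}{75}u to the remainder.
  leading term v: no divisor's leading term divides it; move -\tfrac{176}{75}v to the remainder.
  leading term 1: no divisor's leading term divides it; move \tfrac{238}{75} to the remainder.
  remainder -\tfrac{4}{5}v^{2} + \tfrac{2}{75}u - \tfrac{176}{75}v + \tfrac{238}{75} ≠ 0; add h_4 = -\tfrac{4}{5}v^{2} + \tfrac{2}{75}u - \tfrac{176}{75}v + \tfrac{238}{75} to the basis.

S(f_1,f_3): lcm = u^{2}v^{2}. S = \tfrac{7}{3}u^{2}v + \tfrac{1}{8}v^{3} + \tfrac{4}{3}u^{2} + \tfrac{7}{8}v^{2} + \tfrac{14}{3}u.
  leading term u^{2}v: subtract (\tfrac{7}{15}u)·f_2 from \tfrac{7}{3}u^{2}v + \tfrac{1}{8}v^{3} + \tfrac{4}{3}u^{2} + \tfrac{7}{8}v^{2} + \tfrac{14}{3}u → \tfrac{1}{8}v^{3} - \tfrac{29}{15}u^{2} - \tfrac{28}{15}uv + \tfrac{7}{8}v^{2} + \tfrac{14}{15}u
  leading term v^{3}: subtract (-\tfrac{5}{32}v)·h_4 from \tfrac{1}{8}v^{3} - \tfrac{29}{15}u^{2} - \tfrac{28}{15}uv + \tfrac{7}{8}v^{2} + \tfrac{14}{15}u → -\tfrac{29}{15}u^{2} - \tfrac{149}{80}uv + \tfrac{61}{120}v^{2} + \tfrac{14}{15}u + \tfrac{119}{240}v
  leading term u^{2}: subtract (\tfrac{29}{180})·f_3 from -\tfrac{29}{15}u^{2} - \tfrac{149}{80}uv + \tfrac{61}{120}v^{2} + \tfrac{14}{15}u + \tfrac{119}{240}v → -\tfrac{149}{80}uv + \tfrac{61}{120}v^{2} + \tfrac{14}{15}u + \tfrac{61}{240}v - \tfrac{203}{120}
  leading term uv: subtract (-\tfrac{149}{400})·f_2 from -\tfrac{149}{80}uv + \tfrac{61}{120}v^{2} + \tfrac{14}{15}u + \tfrac{61}{240}v - \tfrac{203}{120} → \tfrac{61}{120}v^{2} + \tfrac{4249}{1200}u + \tfrac{2093}{1200}v + \tfrac{773}{600}
  leading term v^{2}: subtract (-\tfrac{61}{96})·h_4 from \tfrac{61}{120}v^{2} + \tfrac{4249}{1200}u + \tfrac{2093}{1200}v + \tfrac{773}{600} → \tfrac{1601}{450}u + \tfrac{911}{3600}v + \tfrac{11897}{3600}
  leading term u: no divisor's leading term divides it; move \tfrac{1601}{450}u to the remainder.
  leading term v: no divisor's leading term divides it; move \tfrac{911}{3600}v to the remainder.
  leading term 1: no divisor's leading term divides it; move \tfrac{11897}{3600} to the remainder.
  remainder \tfrac{1601}{450}u + \tfrac{911}{3600}v + \tfrac{11897}{3600} ≠ 0; add h_5 = \tfrac{1601}{450}u + \tfrac{911}{3600}v + \tfrac{11897}{3600} to the basis.

S(f_2,f_3): lcm = u^{2}v. S = \tfrac{7}{5}u^{2} + \tfrac{4}{5}uv + \tfrac{1}{8}v^{2} + \tfrac{8}{5}u + \tfrac{7}{8}v.
  leading term u^{2}: subtract (-\tfrac{7}{60})·f_3 from \tfrac{7}{5}u^{2} + \tfrac{4}{5}uv + \tfrac{1}{8}v^{2} + \tfrac{8}{5}u + \tfrac{7}{8}v → \tfrac{4}{5}uv + \tfrac{1}{8}v^{2} + \tfrac{8}{5}u + \tfrac{21}{20}v + \tfrac{49}{40}
  leading term uv: subtract (\tfrac{4}{25})·f_2 from \tfrac{4}{5}uv + \tfrac{1}{8}v^{2} + \tfrac{8}{5}u + \tfrac{21}{20}v + \tfrac{49}{40} → \tfrac{1}{8}v^{2} + \tfrac{12}{25}u + \tfrac{41}{100}v - \tfrac{11}{200}
  leading term v^{2}: subtract (-\tfrac{5}{32})·h_4 from \tfrac{1}{8}v^{2} + \tfrac{12}{25}u + \tfrac{41}{100}v - \tfrac{11}{200} → \tfrac{581}{1200}u + \tfrac{13}{300}v + \tfrac{529}{1200}
  leading term u: subtract (\tfrac{1743}{12808})·h_5 from \tfrac{581}{1200}u + \tfrac{13}{300}v + \tfrac{529}{1200} → \tfrac{1823}{204928}v - \tfrac{1823}{204928}
  leading term v: no divisor's leading term divides it; move \tfrac{1823}{204928}v to the remainder.
  leading term 1: no divisor's leading term divides it; move -\tfrac{1823}{204928} to the remainder.
  remainder \tfrac{1823}{204928}v - \tfrac{1823}{204928} ≠ 0; add h_6 = \tfrac{1823}{204928}v - \tfrac{1823}{204928} to the basis.

The other S-polynomials (S(f_1,h_4), S(f_2,h_4), S(f_3,h_4), S(f_1,h_5), S(f_2,h_5), S(f_3,h_5), S(h_4,h_5), S(f_1,h_6), S(f_2,h_6), S(f_3,h_6), S(h_4,h_6), S(h_5,h_6)) all reduce to 0 modulo the current basis, so we have a Gröbner basis.
Inter-reduce: drop elements whose leading term is divisible by another's, tail-reduce, and make monic.
Reduced Gröbner basis: {u + 1, v - 1}.
Label its elements g_1 = u + 1, g_2 = v - 1.

Reduce p = 8v^{2} + 2u - 6 modulo G:
  leading term v^{2}: subtract (8v)·g_2 from 8v^{2} + 2u - 6 → 2u + 8v - 6
  leading term u: subtract (2)·g_1 from 2u + 8v - 6 → 8v - 8
  leading term v: subtract (8)·g_2 from 8v - 8 → 0
  normal form = 0.
Since the normal form is 0, p ∈ I.

The remainder on division by a Gröbner basis is unique — it is the normal form.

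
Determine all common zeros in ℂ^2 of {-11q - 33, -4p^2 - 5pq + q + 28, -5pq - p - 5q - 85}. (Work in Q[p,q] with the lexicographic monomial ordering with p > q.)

Compute a lex Gröbner basis by Buchberger's algorithm.
f_1 = -11q - 33, LT = q.
f_2 = -4p^2 - 5pq + q + 28, LT = p^2.
f_3 = -5pq - p - 5q - 85, LT = pq.

S(f_1,f_3): lcm = pq. S = 14/5p - q - 17.
  leading term p: no divisor's leading term divides it; move 14/5p to the remainder.
  leading term q: subtract (1/11)·f_1 from -q - 17 → -14
  leading term 1: no divisor's leading term divides it; move -14 to the remainder.
  remainder 14/5p - 14 ≠ 0; add h_4 = 14/5p - 14 to the basis.

The other S-polynomials (S(f_1,f_2), S(f_2,f_3), S(f_1,h_4), S(f_2,h_4), S(f_3,h_4)) all reduce to 0 modulo the current basis, so we have a Gröbner basis.
Inter-reduce: drop elements whose leading term is divisible by another's, tail-reduce, and make monic.
Reduced Gröbner basis: {p - 5, q + 3}.

From the last basis element, q + 3 = 0, so q takes values in {-3}. Each choice, substituted upward through the basis, yields the corresponding point(s) of the solution set.
  q = -3: the earlier basis element becomes p - 5 = 0, giving p = 5 — point (5, -3).
Check: every point annihilates each of the original generators.

{(5, -3)}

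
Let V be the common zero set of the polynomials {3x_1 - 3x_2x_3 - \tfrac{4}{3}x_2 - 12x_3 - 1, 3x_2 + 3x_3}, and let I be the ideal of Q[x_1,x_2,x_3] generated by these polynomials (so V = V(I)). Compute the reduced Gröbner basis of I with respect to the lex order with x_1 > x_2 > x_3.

G = {x_1 + x_3^{2} - \tfrac{32}{9}x_3 - \tfrac{1}{3}, x_2 + x_3}

f_1 = 3x_1 - 3x_2x_3 - \tfrac{4}{3}x_2 - 12x_3 - 1, LT = x_1.
f_2 = 3x_2 + 3x_3, LT = x_2.

The S-polynomials (S(f_1,f_2)) all reduce to 0 modulo the current basis, so we have a Gröbner basis.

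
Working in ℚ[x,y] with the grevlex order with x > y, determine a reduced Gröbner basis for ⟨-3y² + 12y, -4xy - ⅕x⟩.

f_1 = -3y² + 12y, LT = y².
f_2 = -4xy - ⅕x, LT = xy.

S(f_1,f_2): lcm = xy². S = -81/20xy.
  leading term xy: subtract (81/80)·f_2 from -81/20xy → 81/400x
  leading term x: no divisor's leading term divides it; move 81/400x to the remainder.
  remainder 81/400x ≠ 0; add g_3 = 81/400x to the basis.

The other S-polynomials (S(f_1,g_3), S(f_2,g_3)) all reduce to 0 modulo the current basis, so we have a Gröbner basis.
Inter-reduce: drop elements whose leading term is divisible by another's, tail-reduce, and make monic.

G = {y² - 4y, x}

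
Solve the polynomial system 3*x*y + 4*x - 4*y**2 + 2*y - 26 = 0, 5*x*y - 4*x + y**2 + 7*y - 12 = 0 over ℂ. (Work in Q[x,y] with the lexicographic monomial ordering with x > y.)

{(4, 1), (-1213/736 + 165*sqrt(15)*I/736, -11/23 - 15*sqrt(15)*I/23), (-1213/736 - 165*sqrt(15)*I/736, -11/23 + 15*sqrt(15)*I/23)}

Compute a lex Gröbner basis by Buchberger's algorithm.
f_1 = 3*x*y + 4*x - 4*y**2 + 2*y - 26, LT = x*y.
f_2 = 5*x*y - 4*x + y**2 + 7*y - 12, LT = x*y.

S(f_1,f_2): lcm = x*y. S = 32/15*x - 23/15*y**2 - 11/15*y - 94/15.
  leading term x: no divisor's leading term divides it; move 32/15*x to the remainder.
  leading term y**2: no divisor's leading term divides it; move -23/15*y**2 to the remainder.
  leading term y: no divisor's leading term divides it; move -11/15*y to the remainder.
  leading term 1: no divisor's leading term divides it; move -94/15 to the remainder.
  remainder 32/15*x - 23/15*y**2 - 11/15*y - 94/15 ≠ 0; add h_3 = 32/15*x - 23/15*y**2 - 11/15*y - 94/15 to the basis.

S(f_1,h_3): lcm = x*y. S = 4/3*x + 23/32*y**3 - 95/96*y**2 + 173/48*y - 26/3.
  leading term x: subtract (5/8)·h_3 from 4/3*x + 23/32*y**3 - 95/96*y**2 + 173/48*y - 26/3 → 23/32*y**3 - 1/32*y**2 + 65/16*y - 19/4
  leading term y**3: no divisor's leading term divides it; move 23/32*y**3 to the remainder.
  leading term y**2: no divisor's leading term divides it; move -1/32*y**2 to the remainder.
  leading term y: no divisor's leading term divides it; move 65/16*y to the remainder.
  leading term 1: no divisor's leading term divides it; move -19/4 to the remainder.
  remainder 23/32*y**3 - 1/32*y**2 + 65/16*y - 19/4 ≠ 0; add h_4 = 23/32*y**3 - 1/32*y**2 + 65/16*y - 19/4 to the basis.

The other S-polynomials (S(f_2,h_3), S(f_1,h_4), S(f_2,h_4), S(h_3,h_4)) all reduce to 0 modulo the current basis, so we have a Gröbner basis.
Inter-reduce: drop elements whose leading term is divisible by another's, tail-reduce, and make monic.
Reduced Gröbner basis: {x - 23/32*y**2 - 11/32*y - 47/16, y**3 - 1/23*y**2 + 130/23*y - 152/23}.

The lex basis is triangular: the last element involves only y. Solving y**3 - 1/23*y**2 + 130/23*y - 152/23 = 0 gives y ∈ {1, -11/23 - 15*sqrt(15)*I/23, -11/23 + 15*sqrt(15)*I/23}; substituting each value into the earlier elements determines the remaining variables.
  y = 1: the earlier basis element becomes x - 4 = 0, giving x = 4 — point (4, 1).
  y = -11/23 - 15*sqrt(15)*I/23: the earlier basis element becomes x + 1213/736 - 165*sqrt(15)*I/736 = 0, giving x = -1213/736 + 165*sqrt(15)*I/736 — point (-1213/736 + 165*sqrt(15)*I/736, -11/23 - 15*sqrt(15)*I/23).
  y = -11/23 + 15*sqrt(15)*I/23: the earlier basis element becomes x + 1213/736 + 165*sqrt(15)*I/736 = 0, giving x = -1213/736 - 165*sqrt(15)*I/736 — point (-1213/736 - 165*sqrt(15)*I/736, -11/23 + 15*sqrt(15)*I/23).
Check: every point annihilates each of the original generators.
A lex Gröbner basis triangularizes the system, enabling back-substitution.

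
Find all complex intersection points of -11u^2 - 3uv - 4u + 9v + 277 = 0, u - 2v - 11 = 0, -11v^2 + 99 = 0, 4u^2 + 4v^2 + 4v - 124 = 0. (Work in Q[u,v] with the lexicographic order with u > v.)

{(5, -3)}

Compute a lex Gröbner basis by Buchberger's algorithm.
f_1 = -11u^2 - 3uv - 4u + 9v + 277, LT = u^2.
f_2 = u - 2v - 11, LT = u.
f_3 = -11v^2 + 99, LT = v^2.
f_4 = 4u^2 + 4v^2 + 4v - 124, LT = u^2.

S(f_1,f_2): lcm = u^2. S = 25/11uv + 125/11u - 9/11v - 277/11.
  leading term uv: subtract (25/11v)·f_2 from 25/11uv + 125/11u - 9/11v - 277/11 → 125/11u + 50/11v^2 + 266/11v - 277/11
  leading term u: subtract (125/11)·f_2 from 125/11u + 50/11v^2 + 266/11v - 277/11 → 50/11v^2 + 516/11v + 1098/11
  leading term v^2: subtract (-50/121)·f_3 from 50/11v^2 + 516/11v + 1098/11 → 516/11v + 1548/11
  leading term v: no divisor's leading term divides it; move 516/11v to the remainder.
  leading term 1: no divisor's leading term divides it; move 1548/11 to the remainder.
  remainder 516/11v + 1548/11 ≠ 0; add h_5 = 516/11v + 1548/11 to the basis.

The other S-polynomials (S(f_1,f_3), S(f_1,f_4), S(f_2,f_3), S(f_2,f_4), S(f_3,f_4), S(f_1,h_5), S(f_2,h_5), S(f_3,h_5), S(f_4,h_5)) all reduce to 0 modulo the current basis, so we have a Gröbner basis.
Inter-reduce: drop elements whose leading term is divisible by another's, tail-reduce, and make monic.
Reduced Gröbner basis: {u - 5, v + 3}.

A lex Gröbner basis eliminates variables successively. Here v + 3 depends only on v, with roots {-3}; lifting each root through the earlier basis elements recovers the full solutions.
  v = -3: the earlier basis element becomes u - 5 = 0, giving u = 5 — point (5, -3).
Check: every point annihilates each of the original generators.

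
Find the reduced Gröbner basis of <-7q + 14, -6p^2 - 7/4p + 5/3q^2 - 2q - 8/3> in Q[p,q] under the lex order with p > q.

f_1 = -7q + 14, LT = q.
f_2 = -6p^2 - 7/4p + 5/3q^2 - 2q - 8/3, LT = p^2.

The S-polynomials (S(f_1,f_2)) all reduce to 0 modulo the current basis, so we have a Gröbner basis.

G = {p^2 + 7/24p, q - 2}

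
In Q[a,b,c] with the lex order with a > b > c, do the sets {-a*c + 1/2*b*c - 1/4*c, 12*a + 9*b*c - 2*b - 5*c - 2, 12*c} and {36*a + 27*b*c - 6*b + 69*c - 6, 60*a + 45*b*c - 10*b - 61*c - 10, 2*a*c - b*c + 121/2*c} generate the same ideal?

Yes, the ideals are equal.

Two ideals are equal iff their reduced Gröbner bases coincide (the reduced basis is unique for a fixed ordering).
Buchberger on the first generating set:
f_1 = -a*c + 1/2*b*c - 1/4*c, LT = a*c.
f_2 = 12*a + 9*b*c - 2*b - 5*c - 2, LT = a.
f_3 = 12*c, LT = c.

S(f_1,f_2): lcm = a*c. S = -3/4*b*c**2 - 1/3*b*c + 5/12*c**2 + 5/12*c.
  leading term b*c**2: subtract (-1/16*b*c)·f_3 from -3/4*b*c**2 - 1/3*b*c + 5/12*c**2 + 5/12*c → -1/3*b*c + 5/12*c**2 + 5/12*c
  leading term b*c: subtract (-1/36*b)·f_3 from -1/3*b*c + 5/12*c**2 + 5/12*c → 5/12*c**2 + 5/12*c
  leading term c**2: subtract (5/144*c)·f_3 from 5/12*c**2 + 5/12*c → 5/12*c
  leading term c: subtract (5/144)·f_3 from 5/12*c → 0
  remainder 0.

S(f_1,f_3): lcm = a*c. S = -1/2*b*c + 1/4*c.
  leading term b*c: subtract (-1/24*b)·f_3 from -1/2*b*c + 1/4*c → 1/4*c
  leading term c: subtract (1/48)·f_3 from 1/4*c → 0
  remainder 0.

S(f_2,f_3): leading monomials are coprime, so the S-polynomial reduces to 0 (Buchberger's first criterion).
Every S-polynomial of the final basis reduces to 0, so we have a Gröbner basis.
Inter-reduce: drop elements whose leading term is divisible by another's, tail-reduce, and make monic.
Reduced Gröbner basis: {a - 1/6*b - 1/6, c}.

Buchberger on the second generating set:
h_1 = 36*a + 27*b*c - 6*b + 69*c - 6, LT = a.
h_2 = 60*a + 45*b*c - 10*b - 61*c - 10, LT = a.
h_3 = 2*a*c - b*c + 121/2*c, LT = a*c.

S(h_1,h_2): lcm = a. S = 44/15*c.
  leading term c: no divisor's leading term divides it; move 44/15*c to the remainder.
  remainder 44/15*c ≠ 0; add k_4 = 44/15*c to the basis.

S(h_1,h_3): lcm = a*c. S = 3/4*b*c**2 + 1/3*b*c + 23/12*c**2 - 365/12*c.
  leading term b*c**2: subtract (45/176*b*c)·k_4 from 3/4*b*c**2 + 1/3*b*c + 23/12*c**2 - 365/12*c → 1/3*b*c + 23/12*c**2 - 365/12*c
  leading term b*c: subtract (5/44*b)·k_4 from 1/3*b*c + 23/12*c**2 - 365/12*c → 23/12*c**2 - 365/12*c
  leading term c**2: subtract (115/176*c)·k_4 from 23/12*c**2 - 365/12*c → -365/12*c
  leading term c: subtract (-1825/176)·k_4 from -365/12*c → 0
  remainder 0.

S(h_2,h_3): lcm = a*c. S = 3/4*b*c**2 + 1/3*b*c - 61/60*c**2 - 365/12*c.
  leading term b*c**2: subtract (45/176*b*c)·k_4 from 3/4*b*c**2 + 1/3*b*c - 61/60*c**2 - 365/12*c → 1/3*b*c - 61/60*c**2 - 365/12*c
  leading term b*c: subtract (5/44*b)·k_4 from 1/3*b*c - 61/60*c**2 - 365/12*c → -61/60*c**2 - 365/12*c
  leading term c**2: subtract (-61/176*c)·k_4 from -61/60*c**2 - 365/12*c → -365/12*c
  leading term c: subtract (-1825/176)·k_4 from -365/12*c → 0
  remainder 0.

S(h_1,k_4): leading monomials are coprime, so the S-polynomial reduces to 0 (Buchberger's first criterion).
S(h_2,k_4): leading monomials are coprime, so the S-polynomial reduces to 0 (Buchberger's first criterion).
S(h_3,k_4): lcm = a*c. S = -1/2*b*c + 121/4*c.
  leading term b*c: subtract (-15/88*b)·k_4 from -1/2*b*c + 121/4*c → 121/4*c
  leading term c: subtract (165/16)·k_4 from 121/4*c → 0
  remainder 0.

Every S-polynomial of the final basis reduces to 0, so we have a Gröbner basis.
Inter-reduce: drop elements whose leading term is divisible by another's, tail-reduce, and make monic.
Reduced Gröbner basis: {a - 1/6*b - 1/6, c}.

Same reduced basis, so the two generating sets span the same ideal.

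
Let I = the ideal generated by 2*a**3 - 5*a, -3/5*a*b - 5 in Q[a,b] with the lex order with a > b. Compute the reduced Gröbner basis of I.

f_1 = 2*a**3 - 5*a, LT = a**3.
f_2 = -3/5*a*b - 5, LT = a*b.

S(f_1,f_2): lcm = a**3*b. S = -25/3*a**2 - 5/2*a*b.
  leading term a**2: no divisor's leading term divides it; move -25/3*a**2 to the remainder.
  leading term a*b: subtract (25/6)·f_2 from -5/2*a*b → 125/6
  leading term 1: no divisor's leading term divides it; move 125/6 to the remainder.
  remainder -25/3*a**2 + 125/6 ≠ 0; add g_3 = -25/3*a**2 + 125/6 to the basis.

S(f_2,g_3): lcm = a**2*b. S = 25/3*a + 5/2*b.
  leading term a: no divisor's leading term divides it; move 25/3*a to the remainder.
  leading term b: no divisor's leading term divides it; move 5/2*b to the remainder.
  remainder 25/3*a + 5/2*b ≠ 0; add g_4 = 25/3*a + 5/2*b to the basis.

S(f_2,g_4): lcm = a*b. S = -3/10*b**2 + 25/3.
  leading term b**2: no divisor's leading term divides it; move -3/10*b**2 to the remainder.
  leading term 1: no divisor's leading term divides it; move 25/3 to the remainder.
  remainder -3/10*b**2 + 25/3 ≠ 0; add g_5 = -3/10*b**2 + 25/3 to the basis.

The other S-polynomials (S(f_1,g_3), S(f_1,g_4), S(g_3,g_4), S(f_1,g_5), S(f_2,g_5), S(g_3,g_5), S(g_4,g_5)) all reduce to 0 modulo the current basis, so we have a Gröbner basis.
Inter-reduce: drop elements whose leading term is divisible by another's, tail-reduce, and make monic.

G = {a + 3/10*b, b**2 - 250/9}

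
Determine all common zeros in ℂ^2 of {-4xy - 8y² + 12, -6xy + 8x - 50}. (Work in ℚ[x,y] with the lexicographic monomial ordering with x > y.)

Compute a lex Gröbner basis by Buchberger's algorithm.
f_1 = -4xy - 8y² + 12, LT = xy.
f_2 = -6xy + 8x - 50, LT = xy.

S(f_1,f_2): lcm = xy. S = 4/3x + 2y² - 34/3.
  leading term x: no divisor's leading term divides it; move 4/3x to the remainder.
  leading term y²: no divisor's leading term divides it; move 2y² to the remainder.
  leading term 1: no divisor's leading term divides it; move -34/3 to the remainder.
  remainder 4/3x + 2y² - 34/3 ≠ 0; add h_3 = 4/3x + 2y² - 34/3 to the basis.

S(f_1,h_3): lcm = xy. S = -3/2y³ + 2y² + 17/2y - 3.
  leading term y³: no divisor's leading term divides it; move -3/2y³ to the remainder.
  leading term y²: no divisor's leading term divides it; move 2y² to the remainder.
  leading term y: no divisor's leading term divides it; move 17/2y to the remainder.
  leading term 1: no divisor's leading term divides it; move -3 to the remainder.
  remainder -3/2y³ + 2y² + 17/2y - 3 ≠ 0; add h_4 = -3/2y³ + 2y² + 17/2y - 3 to the basis.

The other S-polynomials (S(f_2,h_3), S(f_1,h_4), S(f_2,h_4), S(h_3,h_4)) all reduce to 0 modulo the current basis, so we have a Gröbner basis.
Inter-reduce: drop elements whose leading term is divisible by another's, tail-reduce, and make monic.
Reduced Gröbner basis: {x + 3/2y² - 17/2, y³ - 4/3y² - 17/3y + 2}.

A lex Gröbner basis eliminates variables successively. Here y³ - 4/3y² - 17/3y + 2 depends only on y, with roots {-2, 1/3, 3}; lifting each root through the earlier basis elements recovers the full solutions.
  y = -2: the earlier basis element becomes x - 5/2 = 0, giving x = 5/2 — point (5/2, -2).
  y = 1/3: the earlier basis element becomes x - 25/3 = 0, giving x = 25/3 — point (25/3, 1/3).
  y = 3: the earlier basis element becomes x + 5 = 0, giving x = -5 — point (-5, 3).
Each listed point satisfies every original equation (direct substitution).
This is the nonlinear analogue of row-reducing a linear system.

{(5/2, -2), (25/3, 1/3), (-5, 3)}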